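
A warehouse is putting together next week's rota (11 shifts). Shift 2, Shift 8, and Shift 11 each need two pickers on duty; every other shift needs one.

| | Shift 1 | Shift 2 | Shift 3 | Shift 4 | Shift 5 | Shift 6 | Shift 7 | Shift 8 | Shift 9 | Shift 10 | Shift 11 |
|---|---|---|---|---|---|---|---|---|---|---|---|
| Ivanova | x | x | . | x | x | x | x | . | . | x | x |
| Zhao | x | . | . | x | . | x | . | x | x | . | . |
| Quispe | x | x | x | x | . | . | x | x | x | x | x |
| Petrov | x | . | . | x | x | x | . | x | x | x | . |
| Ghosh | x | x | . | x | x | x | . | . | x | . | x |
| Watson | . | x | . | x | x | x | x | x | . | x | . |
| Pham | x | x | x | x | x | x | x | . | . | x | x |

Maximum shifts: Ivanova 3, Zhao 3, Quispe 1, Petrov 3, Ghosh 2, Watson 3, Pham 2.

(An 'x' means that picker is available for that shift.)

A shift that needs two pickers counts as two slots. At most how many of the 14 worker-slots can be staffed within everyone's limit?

Total capacity across all pickers is 3+3+1+3+2+3+2 = 17, and 14 slots are needed, so at most 14 can be filled.
An assignment achieving 14: Shift 1→Zhao, Shift 2→Ivanova+Ghosh, Shift 3→Quispe, Shift 4→Watson, Shift 5→Petrov, Shift 6→Watson, Shift 7→Ivanova, Shift 8→Zhao+Petrov, Shift 9→Zhao, Shift 10→Petrov, Shift 11→Ivanova+Ghosh.
Loads: Ivanova 3/3, Zhao 3/3, Quispe 1/1, Petrov 3/3, Ghosh 2/2, Watson 2/3, Pham 0/2.

14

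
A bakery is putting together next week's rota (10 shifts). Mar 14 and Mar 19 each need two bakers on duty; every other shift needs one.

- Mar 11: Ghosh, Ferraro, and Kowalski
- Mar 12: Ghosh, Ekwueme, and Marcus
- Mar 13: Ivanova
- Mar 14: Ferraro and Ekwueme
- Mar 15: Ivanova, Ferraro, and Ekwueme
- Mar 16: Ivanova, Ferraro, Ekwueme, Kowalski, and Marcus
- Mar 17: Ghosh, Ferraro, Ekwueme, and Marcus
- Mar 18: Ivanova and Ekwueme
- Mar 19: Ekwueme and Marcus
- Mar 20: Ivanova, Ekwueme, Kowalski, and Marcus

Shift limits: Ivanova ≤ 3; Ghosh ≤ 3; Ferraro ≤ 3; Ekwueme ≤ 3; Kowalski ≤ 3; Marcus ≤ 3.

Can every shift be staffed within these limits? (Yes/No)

Yes

Mar 13 can only be covered by Ivanova, so that assignment is forced.
Mar 14 can only be covered by Ferraro and Ekwueme, so that assignment is forced.
Mar 19 can only be covered by Ekwueme and Marcus, so that assignment is forced.
One valid schedule: Mar 11→Ghosh, Mar 12→Ghosh, Mar 13→Ivanova, Mar 14→Ferraro+Ekwueme, Mar 15→Ivanova, Mar 16→Ferraro, Mar 17→Ghosh, Mar 18→Ivanova, Mar 19→Ekwueme+Marcus, Mar 20→Ekwueme.
Loads: Ivanova 3/3, Ghosh 3/3, Ferraro 2/3, Ekwueme 3/3, Kowalski 0/3, Marcus 1/3 — all within limits.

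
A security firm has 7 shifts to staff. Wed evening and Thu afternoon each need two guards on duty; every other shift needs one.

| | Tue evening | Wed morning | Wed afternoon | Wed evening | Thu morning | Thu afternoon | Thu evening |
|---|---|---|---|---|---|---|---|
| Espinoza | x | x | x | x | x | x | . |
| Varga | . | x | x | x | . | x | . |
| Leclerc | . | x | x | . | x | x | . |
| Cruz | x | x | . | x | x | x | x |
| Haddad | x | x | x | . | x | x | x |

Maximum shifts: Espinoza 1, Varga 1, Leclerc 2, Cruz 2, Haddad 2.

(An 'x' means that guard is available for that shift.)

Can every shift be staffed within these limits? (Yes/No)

Total capacity is 1+1+2+2+2 = 8 but 9 worker-slots are needed — infeasible.

No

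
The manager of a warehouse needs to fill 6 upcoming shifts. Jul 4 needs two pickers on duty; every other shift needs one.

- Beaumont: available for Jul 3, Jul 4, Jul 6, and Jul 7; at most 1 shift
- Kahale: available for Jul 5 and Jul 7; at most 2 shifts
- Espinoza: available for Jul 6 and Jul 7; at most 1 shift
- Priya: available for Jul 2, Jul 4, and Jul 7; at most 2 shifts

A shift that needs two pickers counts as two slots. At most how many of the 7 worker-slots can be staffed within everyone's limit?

6

Total capacity across all pickers is 1+2+1+2 = 6, and 7 slots are needed, so at most 6 can be filled.
An assignment achieving 6: Jul 2→Priya, Jul 3→Beaumont, Jul 4→Priya, Jul 5→Kahale, Jul 6→Espinoza, Jul 7→Kahale.
Loads: Beaumont 1/1, Kahale 2/2, Espinoza 1/1, Priya 2/2.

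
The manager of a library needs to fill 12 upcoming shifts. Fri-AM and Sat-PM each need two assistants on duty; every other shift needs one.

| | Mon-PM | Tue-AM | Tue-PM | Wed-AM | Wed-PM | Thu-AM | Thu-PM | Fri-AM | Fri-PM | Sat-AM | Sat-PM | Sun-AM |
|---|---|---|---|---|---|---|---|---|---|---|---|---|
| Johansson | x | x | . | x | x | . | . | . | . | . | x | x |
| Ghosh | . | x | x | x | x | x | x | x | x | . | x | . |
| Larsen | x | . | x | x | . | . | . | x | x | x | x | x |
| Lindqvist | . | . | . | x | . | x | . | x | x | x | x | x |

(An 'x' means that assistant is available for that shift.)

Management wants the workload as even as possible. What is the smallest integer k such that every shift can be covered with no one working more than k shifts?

With 4 assistants and 14 worker-slots to fill, someone must work at least ⌈14/4⌉ = 4 shifts, so k ≥ 4.
k = 4 works: Mon-PM→Johansson, Tue-AM→Johansson, Tue-PM→Ghosh, Wed-AM→Lindqvist, Wed-PM→Johansson, Thu-AM→Ghosh, Thu-PM→Ghosh, Fri-AM→Ghosh+Larsen, Fri-PM→Larsen, Sat-AM→Larsen, Sat-PM→Larsen+Lindqvist, Sun-AM→Johansson.
Loads: Johansson 4, Ghosh 4, Larsen 4, Lindqvist 2 — all ≤ 4.

4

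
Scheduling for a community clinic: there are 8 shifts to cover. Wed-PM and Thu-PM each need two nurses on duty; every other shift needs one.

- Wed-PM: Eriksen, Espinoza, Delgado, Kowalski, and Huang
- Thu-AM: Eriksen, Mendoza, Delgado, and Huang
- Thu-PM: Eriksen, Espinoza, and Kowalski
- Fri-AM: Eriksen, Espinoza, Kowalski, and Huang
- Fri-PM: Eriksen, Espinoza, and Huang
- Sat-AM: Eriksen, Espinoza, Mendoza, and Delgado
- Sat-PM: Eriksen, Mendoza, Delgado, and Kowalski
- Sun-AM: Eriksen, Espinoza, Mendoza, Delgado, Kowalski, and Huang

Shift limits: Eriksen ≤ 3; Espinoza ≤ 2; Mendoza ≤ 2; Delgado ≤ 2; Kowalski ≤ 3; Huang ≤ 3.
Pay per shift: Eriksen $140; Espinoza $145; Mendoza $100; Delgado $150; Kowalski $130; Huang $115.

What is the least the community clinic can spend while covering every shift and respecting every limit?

$1215

Picking the cheapest available nurse for each shift independently would cost $1145, but that ignores the shift limits.
An optimal schedule: Wed-PM→Kowalski+Eriksen, Thu-AM→Mendoza, Thu-PM→Kowalski+Eriksen, Fri-AM→Huang, Fri-PM→Huang, Sat-AM→Mendoza, Sat-PM→Kowalski, Sun-AM→Huang.
Total: 130 + 140 + 100 + 130 + 140 + 115 + 115 + 100 + 130 + 115 = $1215.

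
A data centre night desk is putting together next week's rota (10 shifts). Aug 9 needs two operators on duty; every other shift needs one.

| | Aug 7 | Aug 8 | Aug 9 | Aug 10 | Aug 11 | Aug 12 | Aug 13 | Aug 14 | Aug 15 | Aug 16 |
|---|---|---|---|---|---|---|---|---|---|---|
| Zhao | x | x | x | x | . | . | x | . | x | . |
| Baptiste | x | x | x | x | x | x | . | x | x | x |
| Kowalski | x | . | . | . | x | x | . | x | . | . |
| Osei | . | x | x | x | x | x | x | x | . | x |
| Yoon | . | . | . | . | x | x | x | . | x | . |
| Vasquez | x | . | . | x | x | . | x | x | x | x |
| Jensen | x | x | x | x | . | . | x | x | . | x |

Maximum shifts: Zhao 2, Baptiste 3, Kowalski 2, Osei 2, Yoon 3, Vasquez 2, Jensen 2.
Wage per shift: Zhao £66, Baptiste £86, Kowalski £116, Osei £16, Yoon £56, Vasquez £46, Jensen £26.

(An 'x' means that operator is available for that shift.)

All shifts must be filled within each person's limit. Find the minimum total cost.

£476

Picking the cheapest available operator for each shift independently would cost £226, but that ignores the shift limits.
An optimal schedule: Aug 7→Vasquez, Aug 8→Osei, Aug 9→Jensen+Zhao, Aug 10→Zhao, Aug 11→Yoon, Aug 12→Osei, Aug 13→Yoon, Aug 14→Vasquez, Aug 15→Yoon, Aug 16→Jensen.
Total: 46 + 16 + 26 + 66 + 66 + 56 + 16 + 56 + 46 + 56 + 26 = £476.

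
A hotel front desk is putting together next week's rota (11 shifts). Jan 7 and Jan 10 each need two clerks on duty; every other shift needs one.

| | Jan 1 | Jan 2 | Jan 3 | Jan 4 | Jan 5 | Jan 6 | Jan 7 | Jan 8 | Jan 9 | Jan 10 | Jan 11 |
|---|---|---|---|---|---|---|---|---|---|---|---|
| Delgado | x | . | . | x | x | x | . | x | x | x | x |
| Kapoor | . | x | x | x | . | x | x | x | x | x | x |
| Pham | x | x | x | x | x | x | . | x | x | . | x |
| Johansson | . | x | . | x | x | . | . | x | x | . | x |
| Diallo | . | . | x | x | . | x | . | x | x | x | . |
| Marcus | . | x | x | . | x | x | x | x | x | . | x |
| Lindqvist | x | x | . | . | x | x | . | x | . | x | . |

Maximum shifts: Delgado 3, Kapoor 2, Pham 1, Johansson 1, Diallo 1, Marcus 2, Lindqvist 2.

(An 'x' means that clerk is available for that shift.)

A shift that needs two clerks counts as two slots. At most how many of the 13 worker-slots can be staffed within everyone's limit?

12

Total capacity across all clerks is 3+2+1+1+1+2+2 = 12, and 13 slots are needed, so at most 12 can be filled.
An assignment achieving 12: Jan 1→Delgado, Jan 2→Pham, Jan 3→Kapoor, Jan 4→Delgado, Jan 5→Johansson, Jan 6→Lindqvist, Jan 7→Kapoor+Marcus, Jan 8→Lindqvist, Jan 10→Delgado+Diallo, Jan 11→Marcus.
Loads: Delgado 3/3, Kapoor 2/2, Pham 1/1, Johansson 1/1, Diallo 1/1, Marcus 2/2, Lindqvist 2/2.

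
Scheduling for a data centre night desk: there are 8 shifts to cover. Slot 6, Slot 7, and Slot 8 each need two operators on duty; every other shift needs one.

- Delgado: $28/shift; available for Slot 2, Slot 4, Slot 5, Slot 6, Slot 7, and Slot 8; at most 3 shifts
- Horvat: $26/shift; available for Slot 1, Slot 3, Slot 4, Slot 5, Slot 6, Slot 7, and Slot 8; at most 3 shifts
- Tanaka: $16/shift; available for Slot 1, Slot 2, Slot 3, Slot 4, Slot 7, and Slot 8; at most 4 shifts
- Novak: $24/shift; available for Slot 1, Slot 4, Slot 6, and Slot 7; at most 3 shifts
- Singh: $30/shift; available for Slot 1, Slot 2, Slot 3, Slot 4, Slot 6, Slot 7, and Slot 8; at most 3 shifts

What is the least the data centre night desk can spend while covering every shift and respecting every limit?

Picking the cheapest available operator for each shift independently would cost $222, but that ignores the shift limits.
An optimal schedule: Slot 1→Tanaka, Slot 2→Tanaka, Slot 3→Tanaka, Slot 4→Novak, Slot 5→Horvat, Slot 6→Novak+Horvat, Slot 7→Novak+Delgado, Slot 8→Tanaka+Horvat.
Total: 16 + 16 + 16 + 24 + 26 + 24 + 26 + 24 + 28 + 16 + 26 = $242.

$242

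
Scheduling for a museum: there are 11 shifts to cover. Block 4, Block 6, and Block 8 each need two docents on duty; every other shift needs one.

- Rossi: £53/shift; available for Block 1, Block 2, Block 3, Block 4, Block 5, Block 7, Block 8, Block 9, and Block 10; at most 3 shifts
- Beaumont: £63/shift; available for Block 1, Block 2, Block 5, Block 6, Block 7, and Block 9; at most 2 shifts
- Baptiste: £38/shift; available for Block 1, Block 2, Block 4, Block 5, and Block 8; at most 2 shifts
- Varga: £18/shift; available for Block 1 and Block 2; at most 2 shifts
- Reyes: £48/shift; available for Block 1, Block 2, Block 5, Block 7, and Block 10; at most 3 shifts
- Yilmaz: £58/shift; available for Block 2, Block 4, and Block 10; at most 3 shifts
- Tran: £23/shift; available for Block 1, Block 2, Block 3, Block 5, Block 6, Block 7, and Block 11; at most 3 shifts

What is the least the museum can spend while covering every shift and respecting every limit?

Block 6 can only be covered by Beaumont and Tran, so that assignment is forced.
Block 8 can only be covered by Rossi and Baptiste, so that assignment is forced.
Block 11 can only be covered by Tran, so that assignment is forced.
Picking the cheapest available docent for each shift independently would cost £497, but that ignores the shift limits.
An optimal schedule: Block 1→Varga, Block 2→Varga, Block 3→Tran, Block 4→Baptiste+Rossi, Block 5→Reyes, Block 6→Tran+Beaumont, Block 7→Reyes, Block 8→Baptiste+Rossi, Block 9→Rossi, Block 10→Reyes, Block 11→Tran.
Total: 18 + 18 + 23 + 38 + 53 + 48 + 23 + 63 + 48 + 38 + 53 + 53 + 48 + 23 = £547.

£547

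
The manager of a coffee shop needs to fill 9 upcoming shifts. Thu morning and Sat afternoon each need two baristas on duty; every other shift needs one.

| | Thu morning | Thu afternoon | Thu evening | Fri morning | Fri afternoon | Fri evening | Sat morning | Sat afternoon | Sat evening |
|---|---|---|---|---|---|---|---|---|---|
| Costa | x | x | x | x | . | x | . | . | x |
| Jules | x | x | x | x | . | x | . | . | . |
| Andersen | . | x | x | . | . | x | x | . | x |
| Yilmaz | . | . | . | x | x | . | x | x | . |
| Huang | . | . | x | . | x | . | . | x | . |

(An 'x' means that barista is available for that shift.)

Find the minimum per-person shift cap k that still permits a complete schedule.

With 5 baristas and 11 worker-slots to fill, someone must work at least ⌈11/5⌉ = 3 shifts, so k ≥ 3.
k = 3 works: Thu morning→Costa+Jules, Thu afternoon→Costa, Thu evening→Andersen, Fri morning→Jules, Fri afternoon→Yilmaz, Fri evening→Jules, Sat morning→Andersen, Sat afternoon→Yilmaz+Huang, Sat evening→Costa.
Loads: Costa 3, Jules 3, Andersen 2, Yilmaz 2, Huang 1 — all ≤ 3.

3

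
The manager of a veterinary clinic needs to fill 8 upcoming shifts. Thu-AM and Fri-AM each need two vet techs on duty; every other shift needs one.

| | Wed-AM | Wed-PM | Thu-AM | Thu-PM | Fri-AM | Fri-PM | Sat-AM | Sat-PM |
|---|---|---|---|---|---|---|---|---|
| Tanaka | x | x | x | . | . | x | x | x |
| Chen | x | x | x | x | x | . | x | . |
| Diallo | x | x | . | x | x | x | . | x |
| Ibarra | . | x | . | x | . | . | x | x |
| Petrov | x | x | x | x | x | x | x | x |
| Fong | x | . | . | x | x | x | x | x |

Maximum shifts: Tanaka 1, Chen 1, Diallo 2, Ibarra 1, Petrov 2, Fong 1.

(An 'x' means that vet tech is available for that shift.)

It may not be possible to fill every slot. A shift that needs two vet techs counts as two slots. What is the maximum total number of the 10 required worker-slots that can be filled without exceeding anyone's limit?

Total capacity across all vet techs is 1+1+2+1+2+1 = 8, and 10 slots are needed, so at most 8 can be filled.
An assignment achieving 8: Wed-AM→Petrov, Wed-PM→Ibarra, Thu-AM→Tanaka+Chen, Thu-PM→Fong, Fri-AM→Diallo+Petrov, Fri-PM→Diallo.
Loads: Tanaka 1/1, Chen 1/1, Diallo 2/2, Ibarra 1/1, Petrov 2/2, Fong 1/1.

8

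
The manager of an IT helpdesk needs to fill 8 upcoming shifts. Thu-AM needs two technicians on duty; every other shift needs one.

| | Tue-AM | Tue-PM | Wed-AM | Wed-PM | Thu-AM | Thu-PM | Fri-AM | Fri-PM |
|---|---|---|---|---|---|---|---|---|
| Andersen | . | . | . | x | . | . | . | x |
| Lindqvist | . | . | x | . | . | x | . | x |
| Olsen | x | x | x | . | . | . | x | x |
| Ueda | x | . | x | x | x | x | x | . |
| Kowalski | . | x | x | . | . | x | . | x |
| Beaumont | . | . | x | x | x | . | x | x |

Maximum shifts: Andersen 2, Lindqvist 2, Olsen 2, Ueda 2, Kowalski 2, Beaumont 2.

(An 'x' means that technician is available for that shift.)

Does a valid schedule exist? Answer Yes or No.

Thu-AM can only be covered by Ueda and Beaumont, so that assignment is forced.
One valid schedule: Tue-AM→Olsen, Tue-PM→Olsen, Wed-AM→Lindqvist, Wed-PM→Andersen, Thu-AM→Ueda+Beaumont, Thu-PM→Lindqvist, Fri-AM→Ueda, Fri-PM→Andersen.
Loads: Andersen 2/2, Lindqvist 2/2, Olsen 2/2, Ueda 2/2, Kowalski 0/2, Beaumont 1/2 — all within limits.

Yes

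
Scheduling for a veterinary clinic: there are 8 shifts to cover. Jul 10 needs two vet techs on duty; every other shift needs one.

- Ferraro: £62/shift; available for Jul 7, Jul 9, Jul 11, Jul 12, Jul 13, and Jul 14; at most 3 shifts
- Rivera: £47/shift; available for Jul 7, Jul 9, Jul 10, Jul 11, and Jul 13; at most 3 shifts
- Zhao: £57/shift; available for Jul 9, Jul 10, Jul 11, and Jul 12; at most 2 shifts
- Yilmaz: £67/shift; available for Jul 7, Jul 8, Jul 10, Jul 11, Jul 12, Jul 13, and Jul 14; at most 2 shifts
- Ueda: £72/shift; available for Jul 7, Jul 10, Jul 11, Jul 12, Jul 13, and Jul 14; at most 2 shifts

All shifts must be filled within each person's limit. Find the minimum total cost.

Jul 8 can only be covered by Yilmaz, so that assignment is forced.
Picking the cheapest available vet tech for each shift independently would cost £478, but that ignores the shift limits.
An optimal schedule: Jul 7→Ferraro, Jul 8→Yilmaz, Jul 9→Ferraro, Jul 10→Rivera+Zhao, Jul 11→Rivera, Jul 12→Zhao, Jul 13→Rivera, Jul 14→Ferraro.
Total: 62 + 67 + 62 + 47 + 57 + 47 + 57 + 47 + 62 = £508.

£508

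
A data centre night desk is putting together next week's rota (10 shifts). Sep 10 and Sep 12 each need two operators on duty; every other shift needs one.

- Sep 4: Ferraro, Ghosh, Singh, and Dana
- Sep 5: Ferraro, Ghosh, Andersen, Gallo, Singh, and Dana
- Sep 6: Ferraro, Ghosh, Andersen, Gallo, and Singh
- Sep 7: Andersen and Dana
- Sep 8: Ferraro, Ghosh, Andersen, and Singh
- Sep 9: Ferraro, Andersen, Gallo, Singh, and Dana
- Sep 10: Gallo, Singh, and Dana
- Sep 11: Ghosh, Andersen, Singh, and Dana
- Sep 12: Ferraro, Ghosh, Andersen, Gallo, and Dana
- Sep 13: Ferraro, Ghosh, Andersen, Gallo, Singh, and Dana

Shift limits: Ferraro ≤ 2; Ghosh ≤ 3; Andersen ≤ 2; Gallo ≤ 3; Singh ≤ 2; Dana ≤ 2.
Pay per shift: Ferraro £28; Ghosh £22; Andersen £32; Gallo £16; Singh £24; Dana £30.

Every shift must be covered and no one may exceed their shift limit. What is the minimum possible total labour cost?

Picking the cheapest available operator for each shift independently would cost £238, but that ignores the shift limits.
An optimal schedule: Sep 4→Ghosh, Sep 5→Singh, Sep 6→Gallo, Sep 7→Dana, Sep 8→Ghosh, Sep 9→Gallo, Sep 10→Gallo+Singh, Sep 11→Ghosh, Sep 12→Ferraro+Dana, Sep 13→Ferraro.
Total: 22 + 24 + 16 + 30 + 22 + 16 + 16 + 24 + 22 + 28 + 30 + 28 = £278.

£278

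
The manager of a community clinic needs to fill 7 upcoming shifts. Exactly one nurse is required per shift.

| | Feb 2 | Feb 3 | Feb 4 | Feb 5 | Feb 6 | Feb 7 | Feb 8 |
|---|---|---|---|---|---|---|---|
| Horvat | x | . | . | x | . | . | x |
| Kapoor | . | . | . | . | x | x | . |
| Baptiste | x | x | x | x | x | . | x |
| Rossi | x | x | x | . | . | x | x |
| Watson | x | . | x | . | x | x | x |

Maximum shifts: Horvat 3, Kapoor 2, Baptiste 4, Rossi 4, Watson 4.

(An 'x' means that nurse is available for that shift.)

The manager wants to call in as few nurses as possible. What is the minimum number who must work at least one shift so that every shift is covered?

7 slots to fill and no one can take more than 4, so at least ⌈7/4⌉ = 2 nurses are needed.
Baptiste and Rossi alone can cover everything: Feb 2→Baptiste, Feb 3→Baptiste, Feb 4→Rossi, Feb 5→Baptiste, Feb 6→Baptiste, Feb 7→Rossi, Feb 8→Rossi.

2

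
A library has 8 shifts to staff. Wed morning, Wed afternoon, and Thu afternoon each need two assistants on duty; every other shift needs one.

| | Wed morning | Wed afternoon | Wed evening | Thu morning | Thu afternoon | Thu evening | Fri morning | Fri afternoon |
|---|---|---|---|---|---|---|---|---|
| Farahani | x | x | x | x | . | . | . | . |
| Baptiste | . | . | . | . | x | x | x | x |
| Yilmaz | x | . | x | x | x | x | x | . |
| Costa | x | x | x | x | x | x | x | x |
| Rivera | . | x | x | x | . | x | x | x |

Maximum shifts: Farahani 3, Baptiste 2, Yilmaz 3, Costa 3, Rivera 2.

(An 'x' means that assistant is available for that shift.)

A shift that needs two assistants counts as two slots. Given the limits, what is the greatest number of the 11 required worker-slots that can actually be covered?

11

Total capacity across all assistants is 3+2+3+3+2 = 13, and 11 slots are needed, so at most 11 can be filled.
An assignment achieving 11: Wed morning→Farahani+Yilmaz, Wed afternoon→Farahani+Costa, Wed evening→Farahani, Thu morning→Yilmaz, Thu afternoon→Baptiste+Yilmaz, Thu evening→Costa, Fri morning→Costa, Fri afternoon→Baptiste.
Loads: Farahani 3/3, Baptiste 2/2, Yilmaz 3/3, Costa 3/3, Rivera 0/2.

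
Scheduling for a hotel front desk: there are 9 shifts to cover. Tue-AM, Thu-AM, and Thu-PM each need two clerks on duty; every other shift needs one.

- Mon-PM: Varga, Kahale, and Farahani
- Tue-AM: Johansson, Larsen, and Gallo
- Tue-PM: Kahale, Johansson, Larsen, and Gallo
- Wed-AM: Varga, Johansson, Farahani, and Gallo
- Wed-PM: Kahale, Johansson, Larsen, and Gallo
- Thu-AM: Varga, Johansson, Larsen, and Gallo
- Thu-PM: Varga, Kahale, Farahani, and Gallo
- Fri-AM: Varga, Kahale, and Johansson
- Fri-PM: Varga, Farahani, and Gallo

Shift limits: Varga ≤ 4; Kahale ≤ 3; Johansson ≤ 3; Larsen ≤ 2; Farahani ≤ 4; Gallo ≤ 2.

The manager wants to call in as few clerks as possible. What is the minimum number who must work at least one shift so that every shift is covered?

12 slots to fill and no one can take more than 4, so at least ⌈12/4⌉ = 3 clerks are needed.
Any 3 clerks together have capacity at most 4+4+3 = 11 < 12 slots, so 3 can never suffice.
Varga, Kahale, Johansson, and Larsen alone can cover everything: Mon-PM→Varga, Tue-AM→Johansson+Larsen, Tue-PM→Kahale, Wed-AM→Varga, Wed-PM→Kahale, Thu-AM→Johansson+Larsen, Thu-PM→Varga+Kahale, Fri-AM→Johansson, Fri-PM→Varga.

4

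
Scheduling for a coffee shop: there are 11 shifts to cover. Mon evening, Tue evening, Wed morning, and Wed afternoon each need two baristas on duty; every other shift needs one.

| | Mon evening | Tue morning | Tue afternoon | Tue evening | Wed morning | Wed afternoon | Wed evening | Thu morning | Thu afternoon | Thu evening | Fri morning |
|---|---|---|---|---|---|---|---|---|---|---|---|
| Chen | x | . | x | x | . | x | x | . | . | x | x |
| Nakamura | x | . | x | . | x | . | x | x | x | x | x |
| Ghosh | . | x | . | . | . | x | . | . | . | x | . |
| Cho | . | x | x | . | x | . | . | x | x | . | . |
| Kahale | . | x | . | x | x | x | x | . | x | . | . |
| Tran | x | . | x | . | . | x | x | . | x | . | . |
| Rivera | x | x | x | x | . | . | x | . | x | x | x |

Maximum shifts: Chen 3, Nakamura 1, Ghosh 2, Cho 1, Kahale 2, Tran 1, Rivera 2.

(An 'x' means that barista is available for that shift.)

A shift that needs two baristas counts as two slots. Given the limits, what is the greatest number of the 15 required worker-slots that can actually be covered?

12

Total capacity across all baristas is 3+1+2+1+2+1+2 = 12, and 15 slots are needed, so at most 12 can be filled.
An assignment achieving 12: Mon evening→Chen+Tran, Tue morning→Ghosh, Tue afternoon→Rivera, Tue evening→Chen+Kahale, Wed morning→Cho+Kahale, Wed afternoon→Ghosh, Thu morning→Nakamura, Thu evening→Rivera, Fri morning→Chen.
Loads: Chen 3/3, Nakamura 1/1, Ghosh 2/2, Cho 1/1, Kahale 2/2, Tran 1/1, Rivera 2/2.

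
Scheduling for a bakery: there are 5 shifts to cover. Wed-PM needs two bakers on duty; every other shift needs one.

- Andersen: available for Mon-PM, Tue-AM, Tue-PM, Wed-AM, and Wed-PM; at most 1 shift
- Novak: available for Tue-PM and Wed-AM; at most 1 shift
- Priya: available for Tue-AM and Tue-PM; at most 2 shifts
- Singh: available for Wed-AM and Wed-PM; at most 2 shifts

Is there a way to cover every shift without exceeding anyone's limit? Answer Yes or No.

Total capacity is 6 and 6 slots are needed, so capacity alone doesn't rule it out.
Shifts {Mon-PM, Wed-PM} need 3 worker-slots in total, but the bakers available for any of those shifts (Andersen and Singh) can supply at most 2 among them. So no valid schedule exists.

No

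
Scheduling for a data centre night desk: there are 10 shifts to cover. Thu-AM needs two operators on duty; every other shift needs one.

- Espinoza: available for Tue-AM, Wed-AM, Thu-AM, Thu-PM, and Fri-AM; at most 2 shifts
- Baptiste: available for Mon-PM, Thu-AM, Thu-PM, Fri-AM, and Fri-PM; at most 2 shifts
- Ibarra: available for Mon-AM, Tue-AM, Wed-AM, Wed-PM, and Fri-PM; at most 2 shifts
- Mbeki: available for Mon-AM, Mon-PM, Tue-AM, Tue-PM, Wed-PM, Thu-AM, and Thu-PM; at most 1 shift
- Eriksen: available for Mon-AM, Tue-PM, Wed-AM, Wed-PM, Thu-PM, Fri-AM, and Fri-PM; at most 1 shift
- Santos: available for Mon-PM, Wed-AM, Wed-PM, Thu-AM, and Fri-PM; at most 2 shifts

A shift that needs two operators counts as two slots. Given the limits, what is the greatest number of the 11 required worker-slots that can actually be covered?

Total capacity across all operators is 2+2+2+1+1+2 = 10, and 11 slots are needed, so at most 10 can be filled.
An assignment achieving 10: Mon-AM→Ibarra, Mon-PM→Baptiste, Tue-AM→Espinoza, Tue-PM→Mbeki, Wed-AM→Ibarra, Wed-PM→Eriksen, Thu-AM→Baptiste+Santos, Fri-AM→Espinoza, Fri-PM→Santos.
Loads: Espinoza 2/2, Baptiste 2/2, Ibarra 2/2, Mbeki 1/1, Eriksen 1/1, Santos 2/2.

10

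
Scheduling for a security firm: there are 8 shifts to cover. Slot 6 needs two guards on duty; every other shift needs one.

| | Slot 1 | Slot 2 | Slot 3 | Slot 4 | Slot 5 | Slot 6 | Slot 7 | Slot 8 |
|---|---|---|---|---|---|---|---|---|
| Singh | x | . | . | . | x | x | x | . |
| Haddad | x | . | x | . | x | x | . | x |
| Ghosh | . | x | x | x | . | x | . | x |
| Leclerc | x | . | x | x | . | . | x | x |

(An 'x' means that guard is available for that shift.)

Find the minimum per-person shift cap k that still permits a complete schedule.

With 4 guards and 9 worker-slots to fill, someone must work at least ⌈9/4⌉ = 3 shifts, so k ≥ 3.
k = 3 works: Slot 1→Singh, Slot 2→Ghosh, Slot 3→Haddad, Slot 4→Ghosh, Slot 5→Singh, Slot 6→Haddad+Ghosh, Slot 7→Singh, Slot 8→Haddad.
Loads: Singh 3, Haddad 3, Ghosh 3, Leclerc 0 — all ≤ 3.

3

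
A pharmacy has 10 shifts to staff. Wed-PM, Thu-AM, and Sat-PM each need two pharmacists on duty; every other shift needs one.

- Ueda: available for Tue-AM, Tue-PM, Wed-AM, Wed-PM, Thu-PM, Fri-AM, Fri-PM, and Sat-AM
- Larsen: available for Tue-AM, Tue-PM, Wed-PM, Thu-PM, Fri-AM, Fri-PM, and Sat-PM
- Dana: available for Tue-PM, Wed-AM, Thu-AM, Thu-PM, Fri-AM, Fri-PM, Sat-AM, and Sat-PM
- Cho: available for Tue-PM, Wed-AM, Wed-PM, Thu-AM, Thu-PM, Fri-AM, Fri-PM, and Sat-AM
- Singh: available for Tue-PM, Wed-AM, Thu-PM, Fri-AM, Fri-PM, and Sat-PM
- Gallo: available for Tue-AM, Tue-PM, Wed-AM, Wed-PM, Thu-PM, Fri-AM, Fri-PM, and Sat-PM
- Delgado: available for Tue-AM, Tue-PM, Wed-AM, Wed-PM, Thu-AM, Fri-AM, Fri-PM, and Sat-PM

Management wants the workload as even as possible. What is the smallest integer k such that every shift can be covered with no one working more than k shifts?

With 7 pharmacists and 13 worker-slots to fill, someone must work at least ⌈13/7⌉ = 2 shifts, so k ≥ 2.
k = 2 works: Tue-AM→Ueda, Tue-PM→Larsen, Wed-AM→Dana, Wed-PM→Gallo+Delgado, Thu-AM→Dana+Cho, Thu-PM→Larsen, Fri-AM→Cho, Fri-PM→Singh, Sat-AM→Ueda, Sat-PM→Singh+Gallo.
Loads: Ueda 2, Larsen 2, Dana 2, Cho 2, Singh 2, Gallo 2, Delgado 1 — all ≤ 2.

2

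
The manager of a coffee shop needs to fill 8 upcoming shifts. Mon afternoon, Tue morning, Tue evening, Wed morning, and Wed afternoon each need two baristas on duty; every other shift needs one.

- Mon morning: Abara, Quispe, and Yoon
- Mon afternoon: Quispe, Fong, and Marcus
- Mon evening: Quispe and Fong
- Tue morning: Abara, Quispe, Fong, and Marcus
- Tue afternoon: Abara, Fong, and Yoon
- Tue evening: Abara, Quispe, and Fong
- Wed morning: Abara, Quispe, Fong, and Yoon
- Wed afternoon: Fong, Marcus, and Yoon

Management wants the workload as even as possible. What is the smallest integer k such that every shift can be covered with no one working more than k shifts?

With 5 baristas and 13 worker-slots to fill, someone must work at least ⌈13/5⌉ = 3 shifts, so k ≥ 3.
k = 3 works: Mon morning→Abara, Mon afternoon→Quispe+Fong, Mon evening→Quispe, Tue morning→Fong+Marcus, Tue afternoon→Abara, Tue evening→Abara+Quispe, Wed morning→Fong+Yoon, Wed afternoon→Marcus+Yoon.
Loads: Abara 3, Quispe 3, Fong 3, Marcus 2, Yoon 2 — all ≤ 3.

3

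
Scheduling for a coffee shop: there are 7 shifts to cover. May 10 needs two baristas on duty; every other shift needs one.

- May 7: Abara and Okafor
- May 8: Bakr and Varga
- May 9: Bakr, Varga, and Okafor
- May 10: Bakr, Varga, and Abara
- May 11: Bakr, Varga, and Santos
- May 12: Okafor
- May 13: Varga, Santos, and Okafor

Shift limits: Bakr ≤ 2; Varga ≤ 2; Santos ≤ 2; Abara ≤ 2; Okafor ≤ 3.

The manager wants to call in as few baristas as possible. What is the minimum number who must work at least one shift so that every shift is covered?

4

8 slots to fill and no one can take more than 3, so at least ⌈8/3⌉ = 3 baristas are needed.
Any 3 baristas together have capacity at most 3+2+2 = 7 < 8 slots, so 3 can never suffice.
Bakr, Varga, Santos, and Okafor alone can cover everything: May 7→Okafor, May 8→Bakr, May 9→Varga, May 10→Bakr+Varga, May 11→Santos, May 12→Okafor, May 13→Santos.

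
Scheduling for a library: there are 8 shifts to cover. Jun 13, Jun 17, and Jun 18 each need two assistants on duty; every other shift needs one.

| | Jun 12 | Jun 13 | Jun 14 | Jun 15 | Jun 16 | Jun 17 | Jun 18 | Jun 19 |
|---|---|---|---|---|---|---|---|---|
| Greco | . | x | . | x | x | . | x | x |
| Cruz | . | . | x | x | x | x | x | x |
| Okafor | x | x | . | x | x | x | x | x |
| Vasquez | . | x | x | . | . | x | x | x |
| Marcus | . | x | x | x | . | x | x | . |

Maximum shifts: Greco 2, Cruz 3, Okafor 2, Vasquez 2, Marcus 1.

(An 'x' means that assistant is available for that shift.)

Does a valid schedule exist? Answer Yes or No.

Total capacity is 2+3+2+2+1 = 10 but 11 worker-slots are needed — infeasible.

No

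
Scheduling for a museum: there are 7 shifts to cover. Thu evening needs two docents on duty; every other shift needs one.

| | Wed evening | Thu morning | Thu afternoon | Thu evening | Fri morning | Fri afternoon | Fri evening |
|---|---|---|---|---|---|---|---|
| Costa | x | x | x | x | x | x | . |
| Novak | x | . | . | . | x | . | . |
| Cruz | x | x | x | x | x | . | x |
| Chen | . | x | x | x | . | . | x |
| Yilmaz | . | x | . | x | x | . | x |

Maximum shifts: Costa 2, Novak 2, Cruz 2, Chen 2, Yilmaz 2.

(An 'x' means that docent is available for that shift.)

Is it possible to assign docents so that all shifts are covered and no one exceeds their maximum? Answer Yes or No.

Yes

Fri afternoon can only be covered by Costa, so that assignment is forced.
One valid schedule: Wed evening→Costa, Thu morning→Chen, Thu afternoon→Cruz, Thu evening→Chen+Yilmaz, Fri morning→Novak, Fri afternoon→Costa, Fri evening→Cruz.
Loads: Costa 2/2, Novak 1/2, Cruz 2/2, Chen 2/2, Yilmaz 1/2 — all within limits.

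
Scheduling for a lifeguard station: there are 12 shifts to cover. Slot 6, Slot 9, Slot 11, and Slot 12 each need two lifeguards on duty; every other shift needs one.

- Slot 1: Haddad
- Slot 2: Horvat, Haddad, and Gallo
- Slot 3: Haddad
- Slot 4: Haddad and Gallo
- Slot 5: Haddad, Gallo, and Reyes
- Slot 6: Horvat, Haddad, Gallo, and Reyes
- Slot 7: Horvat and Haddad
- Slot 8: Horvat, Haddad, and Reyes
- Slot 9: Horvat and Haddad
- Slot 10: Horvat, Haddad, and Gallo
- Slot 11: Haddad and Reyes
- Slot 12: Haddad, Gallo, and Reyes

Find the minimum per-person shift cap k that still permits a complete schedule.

4

With 4 lifeguards and 16 worker-slots to fill, someone must work at least ⌈16/4⌉ = 4 shifts, so k ≥ 4.
k = 4 works: Slot 1→Haddad, Slot 2→Horvat, Slot 3→Haddad, Slot 4→Gallo, Slot 5→Gallo, Slot 6→Gallo+Reyes, Slot 7→Horvat, Slot 8→Reyes, Slot 9→Horvat+Haddad, Slot 10→Horvat, Slot 11→Haddad+Reyes, Slot 12→Gallo+Reyes.
Loads: Horvat 4, Haddad 4, Gallo 4, Reyes 4 — all ≤ 4.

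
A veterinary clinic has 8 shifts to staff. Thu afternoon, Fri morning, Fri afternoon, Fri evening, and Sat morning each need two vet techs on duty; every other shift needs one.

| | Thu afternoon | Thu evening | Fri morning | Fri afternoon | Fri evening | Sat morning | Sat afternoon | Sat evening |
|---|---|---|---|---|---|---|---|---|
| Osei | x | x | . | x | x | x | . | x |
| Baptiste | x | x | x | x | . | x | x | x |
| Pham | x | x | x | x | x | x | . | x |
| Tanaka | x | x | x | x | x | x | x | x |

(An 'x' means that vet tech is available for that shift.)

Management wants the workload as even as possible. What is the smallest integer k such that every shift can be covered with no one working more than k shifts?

With 4 vet techs and 13 worker-slots to fill, someone must work at least ⌈13/4⌉ = 4 shifts, so k ≥ 4.
k = 4 works: Thu afternoon→Osei+Baptiste, Thu evening→Osei, Fri morning→Baptiste+Pham, Fri afternoon→Baptiste+Pham, Fri evening→Osei+Pham, Sat morning→Pham+Tanaka, Sat afternoon→Baptiste, Sat evening→Osei.
Loads: Osei 4, Baptiste 4, Pham 4, Tanaka 1 — all ≤ 4.

4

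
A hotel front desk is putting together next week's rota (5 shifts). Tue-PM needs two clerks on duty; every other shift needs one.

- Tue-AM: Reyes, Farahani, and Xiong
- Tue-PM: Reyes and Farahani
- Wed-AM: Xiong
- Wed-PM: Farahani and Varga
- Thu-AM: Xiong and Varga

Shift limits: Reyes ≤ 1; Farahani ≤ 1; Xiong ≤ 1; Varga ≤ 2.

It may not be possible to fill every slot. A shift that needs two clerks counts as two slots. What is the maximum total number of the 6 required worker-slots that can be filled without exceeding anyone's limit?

Total capacity across all clerks is 1+1+1+2 = 5, and 6 slots are needed, so at most 5 can be filled.
An assignment achieving 5: Tue-PM→Reyes+Farahani, Wed-AM→Xiong, Wed-PM→Varga, Thu-AM→Varga.
Loads: Reyes 1/1, Farahani 1/1, Xiong 1/1, Varga 2/2.

5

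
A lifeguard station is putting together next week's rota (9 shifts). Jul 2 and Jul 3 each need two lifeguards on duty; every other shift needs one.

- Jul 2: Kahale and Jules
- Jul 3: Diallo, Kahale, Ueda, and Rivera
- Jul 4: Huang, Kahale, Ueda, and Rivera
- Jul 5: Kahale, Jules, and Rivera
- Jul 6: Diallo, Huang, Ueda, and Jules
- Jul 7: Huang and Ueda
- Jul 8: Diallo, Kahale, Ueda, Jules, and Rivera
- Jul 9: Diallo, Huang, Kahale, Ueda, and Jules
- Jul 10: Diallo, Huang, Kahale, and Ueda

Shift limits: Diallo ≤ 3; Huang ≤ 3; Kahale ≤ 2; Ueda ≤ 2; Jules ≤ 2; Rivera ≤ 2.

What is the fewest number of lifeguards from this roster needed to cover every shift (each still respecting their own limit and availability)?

5

11 slots to fill and no one can take more than 3, so at least ⌈11/3⌉ = 4 lifeguards are needed.
Any 4 lifeguards together have capacity at most 3+3+2+2 = 10 < 11 slots, so 4 can never suffice.
Diallo, Huang, Kahale, Ueda, and Jules alone can cover everything: Jul 2→Kahale+Jules, Jul 3→Diallo+Ueda, Jul 4→Huang, Jul 5→Kahale, Jul 6→Diallo, Jul 7→Huang, Jul 8→Diallo, Jul 9→Ueda, Jul 10→Huang.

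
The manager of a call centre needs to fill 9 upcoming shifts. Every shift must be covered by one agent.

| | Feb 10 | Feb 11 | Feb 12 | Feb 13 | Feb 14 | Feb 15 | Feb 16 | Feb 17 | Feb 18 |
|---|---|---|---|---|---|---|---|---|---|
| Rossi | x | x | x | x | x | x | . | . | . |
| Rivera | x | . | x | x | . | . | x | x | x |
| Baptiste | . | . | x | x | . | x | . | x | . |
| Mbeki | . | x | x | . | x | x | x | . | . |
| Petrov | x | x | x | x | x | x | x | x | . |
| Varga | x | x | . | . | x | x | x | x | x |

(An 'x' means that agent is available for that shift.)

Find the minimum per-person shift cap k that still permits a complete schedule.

2

With 6 agents and 9 worker-slots to fill, someone must work at least ⌈9/6⌉ = 2 shifts, so k ≥ 2.
k = 2 works: Feb 10→Rossi, Feb 11→Rossi, Feb 12→Baptiste, Feb 13→Rivera, Feb 14→Mbeki, Feb 15→Petrov, Feb 16→Mbeki, Feb 17→Baptiste, Feb 18→Rivera.
Loads: Rossi 2, Rivera 2, Baptiste 2, Mbeki 2, Petrov 1, Varga 0 — all ≤ 2.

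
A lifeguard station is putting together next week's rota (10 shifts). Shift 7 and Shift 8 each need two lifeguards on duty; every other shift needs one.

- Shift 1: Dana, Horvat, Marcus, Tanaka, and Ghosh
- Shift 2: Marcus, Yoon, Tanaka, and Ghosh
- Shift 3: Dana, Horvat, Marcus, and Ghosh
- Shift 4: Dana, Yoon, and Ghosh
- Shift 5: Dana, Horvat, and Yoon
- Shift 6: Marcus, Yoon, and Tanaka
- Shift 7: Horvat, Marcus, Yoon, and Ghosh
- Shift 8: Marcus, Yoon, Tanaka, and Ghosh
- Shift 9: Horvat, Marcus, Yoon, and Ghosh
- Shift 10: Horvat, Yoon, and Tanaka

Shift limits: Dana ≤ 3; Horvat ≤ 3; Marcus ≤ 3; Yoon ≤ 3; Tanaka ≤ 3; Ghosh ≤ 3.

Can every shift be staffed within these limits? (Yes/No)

One valid schedule: Shift 1→Horvat, Shift 2→Marcus, Shift 3→Dana, Shift 4→Dana, Shift 5→Dana, Shift 6→Marcus, Shift 7→Marcus+Yoon, Shift 8→Yoon+Tanaka, Shift 9→Horvat, Shift 10→Horvat.
Loads: Dana 3/3, Horvat 3/3, Marcus 3/3, Yoon 2/3, Tanaka 1/3, Ghosh 0/3 — all within limits.

Yes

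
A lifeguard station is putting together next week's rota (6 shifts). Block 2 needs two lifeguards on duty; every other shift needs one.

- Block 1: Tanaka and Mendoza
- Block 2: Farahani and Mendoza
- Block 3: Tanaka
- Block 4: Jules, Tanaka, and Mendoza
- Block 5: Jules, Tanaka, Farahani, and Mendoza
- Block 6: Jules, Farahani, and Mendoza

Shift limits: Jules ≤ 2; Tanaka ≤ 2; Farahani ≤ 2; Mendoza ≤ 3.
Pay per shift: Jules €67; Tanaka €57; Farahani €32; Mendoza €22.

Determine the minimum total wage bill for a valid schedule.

€244

Block 2 can only be covered by Farahani and Mendoza, so that assignment is forced.
Block 3 can only be covered by Tanaka, so that assignment is forced.
Picking the cheapest available lifeguard for each shift independently would cost €199, but that ignores the shift limits.
An optimal schedule: Block 1→Mendoza, Block 2→Mendoza+Farahani, Block 3→Tanaka, Block 4→Mendoza, Block 5→Tanaka, Block 6→Farahani.
Total: 22 + 22 + 32 + 57 + 22 + 57 + 32 = €244.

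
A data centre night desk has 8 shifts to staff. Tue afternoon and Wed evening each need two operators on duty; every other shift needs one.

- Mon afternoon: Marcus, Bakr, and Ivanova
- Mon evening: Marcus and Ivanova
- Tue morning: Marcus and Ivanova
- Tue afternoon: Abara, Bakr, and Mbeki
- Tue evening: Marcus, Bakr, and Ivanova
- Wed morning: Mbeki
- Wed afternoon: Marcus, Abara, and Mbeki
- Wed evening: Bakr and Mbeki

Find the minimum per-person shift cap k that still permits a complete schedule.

2

With 5 operators and 10 worker-slots to fill, someone must work at least ⌈10/5⌉ = 2 shifts, so k ≥ 2.
k = 2 works: Mon afternoon→Ivanova, Mon evening→Marcus, Tue morning→Marcus, Tue afternoon→Abara+Bakr, Tue evening→Ivanova, Wed morning→Mbeki, Wed afternoon→Abara, Wed evening→Bakr+Mbeki.
Loads: Marcus 2, Abara 2, Bakr 2, Ivanova 2, Mbeki 2 — all ≤ 2.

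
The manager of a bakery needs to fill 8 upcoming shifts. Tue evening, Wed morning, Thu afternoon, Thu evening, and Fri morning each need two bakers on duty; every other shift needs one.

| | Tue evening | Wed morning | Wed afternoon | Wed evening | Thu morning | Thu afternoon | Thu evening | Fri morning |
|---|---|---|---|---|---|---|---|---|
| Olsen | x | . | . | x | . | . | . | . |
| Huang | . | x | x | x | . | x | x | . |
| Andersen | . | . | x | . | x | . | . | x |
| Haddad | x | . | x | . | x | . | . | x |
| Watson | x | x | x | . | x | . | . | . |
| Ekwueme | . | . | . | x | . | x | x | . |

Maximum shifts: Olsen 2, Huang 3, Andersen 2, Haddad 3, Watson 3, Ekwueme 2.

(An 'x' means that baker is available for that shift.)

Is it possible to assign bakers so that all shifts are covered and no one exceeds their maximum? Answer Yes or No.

Wed morning can only be covered by Huang and Watson, so that assignment is forced.
Thu afternoon can only be covered by Huang and Ekwueme, so that assignment is forced.
Thu evening can only be covered by Huang and Ekwueme, so that assignment is forced.
One valid schedule: Tue evening→Olsen+Haddad, Wed morning→Huang+Watson, Wed afternoon→Haddad, Wed evening→Olsen, Thu morning→Andersen, Thu afternoon→Huang+Ekwueme, Thu evening→Huang+Ekwueme, Fri morning→Andersen+Haddad.
Loads: Olsen 2/2, Huang 3/3, Andersen 2/2, Haddad 3/3, Watson 1/3, Ekwueme 2/2 — all within limits.

Yes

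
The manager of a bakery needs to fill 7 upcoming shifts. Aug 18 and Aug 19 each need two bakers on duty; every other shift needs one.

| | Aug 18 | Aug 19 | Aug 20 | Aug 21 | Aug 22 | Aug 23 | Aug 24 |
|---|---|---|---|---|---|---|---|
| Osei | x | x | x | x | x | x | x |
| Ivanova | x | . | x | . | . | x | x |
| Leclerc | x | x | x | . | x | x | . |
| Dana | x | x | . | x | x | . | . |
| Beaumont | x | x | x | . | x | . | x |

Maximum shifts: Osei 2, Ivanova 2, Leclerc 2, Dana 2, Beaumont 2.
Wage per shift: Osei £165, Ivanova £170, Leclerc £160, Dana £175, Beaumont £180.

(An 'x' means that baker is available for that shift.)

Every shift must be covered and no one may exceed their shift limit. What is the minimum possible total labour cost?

£1520

Picking the cheapest available baker for each shift independently would cost £1460, but that ignores the shift limits.
An optimal schedule: Aug 18→Dana+Beaumont, Aug 19→Leclerc+Dana, Aug 20→Ivanova, Aug 21→Osei, Aug 22→Leclerc, Aug 23→Osei, Aug 24→Ivanova.
Total: 175 + 180 + 160 + 175 + 170 + 165 + 160 + 165 + 170 = £1520.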